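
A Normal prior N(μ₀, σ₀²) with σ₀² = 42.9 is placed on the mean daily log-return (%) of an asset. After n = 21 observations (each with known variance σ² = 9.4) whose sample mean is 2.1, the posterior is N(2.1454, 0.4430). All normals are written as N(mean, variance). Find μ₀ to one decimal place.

The posterior mean is a precision-weighted average: μ_n = (τ₀μ₀ + τ_data·x̄)/(τ₀+τ_data), with τ₀=1/σ₀² and τ_data=n/σ².
Here τ₀ = 1/42.9 = 0.023310 and τ_data = 21/9.4 = 2.234043, so τ_n = 2.257353.
Rearranging for μ₀: μ₀ = (μ_n·τ_n − τ_data·x̄)/τ₀ = (2.1454·2.257353 − 2.234043·2.1) / 0.023310 = 0.151435/0.023310 ≈ 6.5.

μ₀ = 6.5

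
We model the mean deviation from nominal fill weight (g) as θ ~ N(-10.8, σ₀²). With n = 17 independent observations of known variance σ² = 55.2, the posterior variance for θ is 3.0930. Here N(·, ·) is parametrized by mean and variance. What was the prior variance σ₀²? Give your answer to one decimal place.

Posterior precision equals prior precision plus data precision: 1/σ_n² = 1/σ₀² + n/σ².
So 1/σ₀² = 1/3.0930 − 17/55.2 = 0.323311 − 0.307971 = 0.015340.
Hence σ₀² = 1/0.015340 ≈ 65.2.

σ₀² = 65.2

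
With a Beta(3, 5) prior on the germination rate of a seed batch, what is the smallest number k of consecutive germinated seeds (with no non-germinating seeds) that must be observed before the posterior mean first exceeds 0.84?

After k germinated seeds and 0 non-germinating seeds the posterior is Beta(3+k, 5), with mean (3+k)/(3+5+k).
Set (3+k)/(8+k) > 0.84 and solve: k > (0.84·8 − 3)/(1 − 0.84) = 23.250.
The smallest integer exceeding 23.250 is 24.

k = 24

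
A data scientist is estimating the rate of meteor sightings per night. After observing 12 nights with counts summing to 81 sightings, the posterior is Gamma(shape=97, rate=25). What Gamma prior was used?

Gamma(shape=16, rate=13)

A Gamma(α, β) prior (rate parametrization) on a Poisson rate with n observations summing to S gives posterior Gamma(α+S, β+n).
So α = 97 − 81 = 16 and β = 25 − 12 = 13.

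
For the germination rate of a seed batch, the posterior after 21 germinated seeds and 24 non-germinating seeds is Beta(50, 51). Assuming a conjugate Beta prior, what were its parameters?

Beta(29, 27)

Beta is conjugate to the binomial likelihood: posterior = Beta(α+s, β+f).
So α = 50 − 21 = 29 and β = 51 − 24 = 27.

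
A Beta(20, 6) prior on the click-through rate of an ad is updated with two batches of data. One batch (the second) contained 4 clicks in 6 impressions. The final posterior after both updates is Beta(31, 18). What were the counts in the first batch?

Because Beta–binomial updating is additive in the counts, the combined data contributed (α_post−α_prior, β_post−β_prior) successes and failures.
Total across both batches: 31−20=11 clicks, 18−6=12 non-clicks.
Subtract the second batch: 11−4=7 clicks and 12−2=10 non-clicks.

7 clicks and 10 non-clicks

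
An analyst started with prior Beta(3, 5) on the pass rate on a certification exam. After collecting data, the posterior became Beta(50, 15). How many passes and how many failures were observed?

47 passes and 10 failures

Under Beta–binomial conjugacy the posterior parameters are (α+s, β+f).
Match parameters: s=50−3=47, f=15−5=10.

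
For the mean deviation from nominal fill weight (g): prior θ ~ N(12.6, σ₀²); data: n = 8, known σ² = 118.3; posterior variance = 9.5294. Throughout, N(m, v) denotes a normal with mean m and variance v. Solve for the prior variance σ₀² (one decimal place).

σ₀² = 26.8

For the Normal–Normal model with known σ², precisions add: τ_n = τ₀ + n/σ².
So 1/σ₀² = 1/9.5294 − 8/118.3 = 0.104938 − 0.067625 = 0.037313.
Hence σ₀² = 1/0.037313 ≈ 26.8.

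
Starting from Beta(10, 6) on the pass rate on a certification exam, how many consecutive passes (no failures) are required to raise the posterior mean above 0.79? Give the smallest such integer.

k = 13

After k passes and 0 failures the posterior is Beta(10+k, 6), with mean (10+k)/(10+6+k).
Set (10+k)/(16+k) > 0.79 and solve: k > (0.79·16 − 10)/(1 − 0.79) = 12.571.
The smallest integer exceeding 12.571 is 13.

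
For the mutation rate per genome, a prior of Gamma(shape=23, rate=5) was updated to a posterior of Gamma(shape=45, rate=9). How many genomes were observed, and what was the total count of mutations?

Gamma–Poisson conjugacy: posterior shape = α + Σxᵢ, posterior rate = β + n.
Matching: Σxᵢ = 45 − 23 = 22 and n = 9 − 5 = 4.

n = 4 genomes with total 22 mutations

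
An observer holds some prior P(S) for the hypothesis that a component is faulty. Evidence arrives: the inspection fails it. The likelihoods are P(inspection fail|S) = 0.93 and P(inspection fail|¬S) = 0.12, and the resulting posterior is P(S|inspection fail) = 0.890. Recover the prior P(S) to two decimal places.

Bayes' rule in odds form gives O(S|E) = O(S)·[P(E|S)/P(E|¬S)], hence O(S) = O(S|E)/LR.
Posterior odds = 0.890/(1−0.890) = 8.0909. LR = 0.93/0.12 = 7.7500.
Prior odds = 8.0909/7.7500 = 1.0440, so P(S) = 1.0440/(1+1.0440) ≈ 0.51.

P(S) = 0.51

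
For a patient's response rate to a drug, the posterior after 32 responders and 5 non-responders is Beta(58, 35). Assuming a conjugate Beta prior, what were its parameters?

Under Beta–binomial conjugacy the posterior parameters are (α+s, β+f).
So α = 58 − 32 = 26 and β = 35 − 5 = 30.

Beta(26, 30)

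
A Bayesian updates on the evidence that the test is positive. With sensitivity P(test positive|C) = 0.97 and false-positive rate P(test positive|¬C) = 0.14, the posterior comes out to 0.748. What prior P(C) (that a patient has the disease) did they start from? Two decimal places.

In odds form, posterior odds = prior odds × likelihood ratio, so prior odds = posterior odds ÷ LR.
Posterior odds = 0.748/(1−0.748) = 2.9683. LR = 0.97/0.14 = 6.9286.
Prior odds = 2.9683/6.9286 = 0.4284, so P(C) = 0.4284/(1+0.4284) ≈ 0.30.

P(C) = 0.30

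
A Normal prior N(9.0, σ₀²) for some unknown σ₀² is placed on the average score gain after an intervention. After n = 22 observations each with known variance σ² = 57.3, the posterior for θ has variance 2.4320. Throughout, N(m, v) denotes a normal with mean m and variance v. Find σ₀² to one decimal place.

σ₀² = 36.7

Posterior precision equals prior precision plus data precision: 1/σ_n² = 1/σ₀² + n/σ².
So 1/σ₀² = 1/2.4320 − 22/57.3 = 0.411184 − 0.383944 = 0.027240.
Hence σ₀² = 1/0.027240 ≈ 36.7.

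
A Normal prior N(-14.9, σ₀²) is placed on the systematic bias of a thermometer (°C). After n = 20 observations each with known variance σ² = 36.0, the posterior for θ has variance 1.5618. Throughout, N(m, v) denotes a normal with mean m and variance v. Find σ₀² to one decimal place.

For the Normal–Normal model with known σ², precisions add: τ_n = τ₀ + n/σ².
So 1/σ₀² = 1/1.5618 − 20/36.0 = 0.640287 − 0.555556 = 0.084731.
Hence σ₀² = 1/0.084731 ≈ 11.8.

σ₀² = 11.8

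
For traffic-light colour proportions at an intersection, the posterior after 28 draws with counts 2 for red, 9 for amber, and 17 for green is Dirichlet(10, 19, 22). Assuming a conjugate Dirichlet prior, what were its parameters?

Dirichlet(8, 10, 5)

For a Dirichlet(α) prior with multinomial counts c, the posterior is Dirichlet(α + c) componentwise.
Subtract each count from the matching posterior parameter: 10−2=8, 19−9=10, 22−17=5.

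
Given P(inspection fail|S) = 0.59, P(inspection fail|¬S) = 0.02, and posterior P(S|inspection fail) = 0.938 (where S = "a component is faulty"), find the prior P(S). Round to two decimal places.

In odds form, posterior odds = prior odds × likelihood ratio, so prior odds = posterior odds ÷ LR.
Posterior odds = 0.938/(1−0.938) = 15.1290. LR = 0.59/0.02 = 29.5000.
Prior odds = 15.1290/29.5000 = 0.5128, so P(S) = 0.5128/(1+0.5128) ≈ 0.34.

P(S) = 0.34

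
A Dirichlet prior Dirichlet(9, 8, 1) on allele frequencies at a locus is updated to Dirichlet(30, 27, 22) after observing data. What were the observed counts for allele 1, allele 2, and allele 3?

counts (21, 19, 21)

For a Dirichlet(α) prior with multinomial counts c, the posterior is Dirichlet(α + c) componentwise.
Counts are posterior − prior componentwise: 30−9=21, 27−8=19, 22−1=21.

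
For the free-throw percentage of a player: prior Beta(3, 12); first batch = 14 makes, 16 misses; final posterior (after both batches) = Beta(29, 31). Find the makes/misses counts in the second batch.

12 makes and 3 misses

Because Beta–binomial updating is additive in the counts, the combined data contributed (α_post−α_prior, β_post−β_prior) successes and failures.
Total across both batches: 29−3=26 makes, 31−12=19 misses.
Subtract the first batch: 26−14=12 makes and 19−16=3 misses.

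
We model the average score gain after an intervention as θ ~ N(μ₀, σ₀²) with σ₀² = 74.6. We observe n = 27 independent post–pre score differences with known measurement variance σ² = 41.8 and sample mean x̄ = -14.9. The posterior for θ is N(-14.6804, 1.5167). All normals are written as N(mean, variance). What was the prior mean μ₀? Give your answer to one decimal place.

The posterior mean is a precision-weighted average: μ_n = (τ₀μ₀ + τ_data·x̄)/(τ₀+τ_data), with τ₀=1/σ₀² and τ_data=n/σ².
Here τ₀ = 1/74.6 = 0.013405 and τ_data = 27/41.8 = 0.645933, so τ_n = 0.659338.
Rearranging for μ₀: μ₀ = (μ_n·τ_n − τ_data·x̄)/τ₀ = (-14.6804·0.659338 − 0.645933·-14.9) / 0.013405 = -0.054944/0.013405 ≈ -4.1.

μ₀ = -4.1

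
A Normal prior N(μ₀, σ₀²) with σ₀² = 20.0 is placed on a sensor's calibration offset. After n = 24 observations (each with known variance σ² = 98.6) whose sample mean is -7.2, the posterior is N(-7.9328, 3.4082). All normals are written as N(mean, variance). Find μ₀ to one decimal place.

The posterior mean is a precision-weighted average: μ_n = (τ₀μ₀ + τ_data·x̄)/(τ₀+τ_data), with τ₀=1/σ₀² and τ_data=n/σ².
Here τ₀ = 1/20.0 = 0.050000 and τ_data = 24/98.6 = 0.243408, so τ_n = 0.293408.
Rearranging for μ₀: μ₀ = (μ_n·τ_n − τ_data·x̄)/τ₀ = (-7.9328·0.293408 − 0.243408·-7.2) / 0.050000 = -0.575009/0.050000 ≈ -11.5.

μ₀ = -11.5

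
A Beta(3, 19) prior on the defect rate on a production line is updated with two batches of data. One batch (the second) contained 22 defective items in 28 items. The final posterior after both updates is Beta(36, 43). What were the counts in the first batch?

11 defective items and 18 good items

Sequential conjugate updates are equivalent to a single update on the pooled data, so total successes = posterior α − prior α and total failures = posterior β − prior β.
Total across both batches: 36−3=33 defective items, 43−19=24 good items.
Subtract the second batch: 33−22=11 defective items and 24−6=18 good items.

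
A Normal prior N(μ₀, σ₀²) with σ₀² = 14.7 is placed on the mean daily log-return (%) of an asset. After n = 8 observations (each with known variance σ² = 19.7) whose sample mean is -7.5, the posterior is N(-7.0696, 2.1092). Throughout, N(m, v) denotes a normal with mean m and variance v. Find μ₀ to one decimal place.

μ₀ = -4.5

With known observation variance, the Normal–Normal posterior has precision τ_n = τ₀ + n/σ² and mean μ_n = (τ₀μ₀ + (n/σ²)x̄)/τ_n.
Here τ₀ = 1/14.7 = 0.068027 and τ_data = 8/19.7 = 0.406091, so τ_n = 0.474118.
Rearranging for μ₀: μ₀ = (μ_n·τ_n − τ_data·x̄)/τ₀ = (-7.0696·0.474118 − 0.406091·-7.5) / 0.068027 = -0.306142/0.068027 ≈ -4.5.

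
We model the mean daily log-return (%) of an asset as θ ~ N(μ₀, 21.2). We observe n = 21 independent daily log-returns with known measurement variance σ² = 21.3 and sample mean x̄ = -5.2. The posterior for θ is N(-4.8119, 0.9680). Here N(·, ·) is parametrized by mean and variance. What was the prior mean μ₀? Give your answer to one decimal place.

The posterior mean is a precision-weighted average: μ_n = (τ₀μ₀ + τ_data·x̄)/(τ₀+τ_data), with τ₀=1/σ₀² and τ_data=n/σ².
Here τ₀ = 1/21.2 = 0.047170 and τ_data = 21/21.3 = 0.985915, so τ_n = 1.033085.
Rearranging for μ₀: μ₀ = (μ_n·τ_n − τ_data·x̄)/τ₀ = (-4.8119·1.033085 − 0.985915·-5.2) / 0.047170 = 0.155656/0.047170 ≈ 3.3.

μ₀ = 3.3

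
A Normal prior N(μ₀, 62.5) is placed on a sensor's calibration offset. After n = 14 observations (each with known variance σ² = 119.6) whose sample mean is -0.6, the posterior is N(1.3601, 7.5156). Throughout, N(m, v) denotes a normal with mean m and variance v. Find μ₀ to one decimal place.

μ₀ = 15.7

The posterior mean is a precision-weighted average: μ_n = (τ₀μ₀ + τ_data·x̄)/(τ₀+τ_data), with τ₀=1/σ₀² and τ_data=n/σ².
Here τ₀ = 1/62.5 = 0.016000 and τ_data = 14/119.6 = 0.117057, so τ_n = 0.133057.
Rearranging for μ₀: μ₀ = (μ_n·τ_n − τ_data·x̄)/τ₀ = (1.3601·0.133057 − 0.117057·-0.6) / 0.016000 = 0.251205/0.016000 ≈ 15.7.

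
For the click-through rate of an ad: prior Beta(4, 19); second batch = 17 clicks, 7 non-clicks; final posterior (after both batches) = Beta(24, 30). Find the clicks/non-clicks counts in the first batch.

3 clicks and 4 non-clicks

Because Beta–binomial updating is additive in the counts, the combined data contributed (α_post−α_prior, β_post−β_prior) successes and failures.
Total across both batches: 24−4=20 clicks, 30−19=11 non-clicks.
Subtract the second batch: 20−17=3 clicks and 11−7=4 non-clicks.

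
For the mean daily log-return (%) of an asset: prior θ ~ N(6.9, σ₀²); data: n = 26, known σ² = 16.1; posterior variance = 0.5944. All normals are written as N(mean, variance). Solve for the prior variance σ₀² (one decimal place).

Posterior precision equals prior precision plus data precision: 1/σ_n² = 1/σ₀² + n/σ².
So 1/σ₀² = 1/0.5944 − 26/16.1 = 1.682369 − 1.614907 = 0.067462.
Hence σ₀² = 1/0.067462 ≈ 14.8.

σ₀² = 14.8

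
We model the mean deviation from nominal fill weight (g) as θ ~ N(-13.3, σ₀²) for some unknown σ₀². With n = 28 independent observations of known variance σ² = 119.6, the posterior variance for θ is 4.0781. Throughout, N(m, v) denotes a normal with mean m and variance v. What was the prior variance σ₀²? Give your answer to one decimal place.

For the Normal–Normal model with known σ², precisions add: τ_n = τ₀ + n/σ².
So 1/σ₀² = 1/4.0781 − 28/119.6 = 0.245212 − 0.234114 = 0.011098.
Hence σ₀² = 1/0.011098 ≈ 90.1.

σ₀² = 90.1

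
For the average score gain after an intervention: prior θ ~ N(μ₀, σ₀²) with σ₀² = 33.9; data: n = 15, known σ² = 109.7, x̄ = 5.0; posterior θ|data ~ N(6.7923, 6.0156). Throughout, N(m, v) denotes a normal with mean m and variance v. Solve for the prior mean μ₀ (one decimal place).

μ₀ = 15.1

With known observation variance, the Normal–Normal posterior has precision τ_n = τ₀ + n/σ² and mean μ_n = (τ₀μ₀ + (n/σ²)x̄)/τ_n.
Here τ₀ = 1/33.9 = 0.029499 and τ_data = 15/109.7 = 0.136737, so τ_n = 0.166236.
Rearranging for μ₀: μ₀ = (μ_n·τ_n − τ_data·x̄)/τ₀ = (6.7923·0.166236 − 0.136737·5.0) / 0.029499 = 0.445440/0.029499 ≈ 15.1.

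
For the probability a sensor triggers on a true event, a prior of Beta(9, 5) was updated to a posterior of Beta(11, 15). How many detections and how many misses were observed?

2 detections and 10 misses

A Beta(a, b) prior with s successes and f failures in binomial data gives a Beta(a+s, b+f) posterior.
So s = 11 − 9 = 2 and f = 15 − 5 = 10.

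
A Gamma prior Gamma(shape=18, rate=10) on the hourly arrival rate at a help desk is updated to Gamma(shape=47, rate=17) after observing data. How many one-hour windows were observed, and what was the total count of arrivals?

n = 7 one-hour windows with total 29 arrivals

A Gamma(α, β) prior (rate parametrization) on a Poisson rate with n observations summing to S gives posterior Gamma(α+S, β+n).
Matching: Σxᵢ = 47 − 18 = 29 and n = 17 − 10 = 7.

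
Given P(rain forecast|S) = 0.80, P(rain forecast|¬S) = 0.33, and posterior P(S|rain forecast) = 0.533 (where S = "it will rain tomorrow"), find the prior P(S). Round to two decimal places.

In odds form, posterior odds = prior odds × likelihood ratio, so prior odds = posterior odds ÷ LR.
Posterior odds = 0.533/(1−0.533) = 1.1413. LR = 0.80/0.33 = 2.4242.
Prior odds = 1.1413/2.4242 = 0.4708, so P(S) = 0.4708/(1+0.4708) ≈ 0.32.

P(S) = 0.32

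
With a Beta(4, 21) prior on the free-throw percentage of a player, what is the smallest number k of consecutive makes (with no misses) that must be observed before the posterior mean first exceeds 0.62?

After k makes and 0 misses the posterior is Beta(4+k, 21), with mean (4+k)/(4+21+k).
Set (4+k)/(25+k) > 0.62 and solve: k > (0.62·25 − 4)/(1 − 0.62) = 30.263.
The smallest integer exceeding 30.263 is 31, and checking k=31: (35)/(56) = 0.6250 > 0.62.

k = 31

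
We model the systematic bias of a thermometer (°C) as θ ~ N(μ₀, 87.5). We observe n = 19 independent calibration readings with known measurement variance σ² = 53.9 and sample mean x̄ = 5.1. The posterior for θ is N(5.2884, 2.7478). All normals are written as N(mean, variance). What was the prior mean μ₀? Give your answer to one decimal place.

The posterior mean is a precision-weighted average: μ_n = (τ₀μ₀ + τ_data·x̄)/(τ₀+τ_data), with τ₀=1/σ₀² and τ_data=n/σ².
Here τ₀ = 1/87.5 = 0.011429 and τ_data = 19/53.9 = 0.352505, so τ_n = 0.363934.
Rearranging for μ₀: μ₀ = (μ_n·τ_n − τ_data·x̄)/τ₀ = (5.2884·0.363934 − 0.352505·5.1) / 0.011429 = 0.126853/0.011429 ≈ 11.1.

μ₀ = 11.1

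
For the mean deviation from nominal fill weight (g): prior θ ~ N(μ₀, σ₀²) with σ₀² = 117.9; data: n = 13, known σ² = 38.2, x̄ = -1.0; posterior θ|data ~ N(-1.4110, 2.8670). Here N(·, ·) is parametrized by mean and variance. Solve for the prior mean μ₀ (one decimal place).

μ₀ = -17.9

With known observation variance, the Normal–Normal posterior has precision τ_n = τ₀ + n/σ² and mean μ_n = (τ₀μ₀ + (n/σ²)x̄)/τ_n.
Here τ₀ = 1/117.9 = 0.008482 and τ_data = 13/38.2 = 0.340314, so τ_n = 0.348796.
Rearranging for μ₀: μ₀ = (μ_n·τ_n − τ_data·x̄)/τ₀ = (-1.4110·0.348796 − 0.340314·-1.0) / 0.008482 = -0.151837/0.008482 ≈ -17.9.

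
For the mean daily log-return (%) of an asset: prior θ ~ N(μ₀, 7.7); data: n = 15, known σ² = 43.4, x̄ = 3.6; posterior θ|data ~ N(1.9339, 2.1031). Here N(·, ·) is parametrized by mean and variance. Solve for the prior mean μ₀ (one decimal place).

μ₀ = -2.5

With known observation variance, the Normal–Normal posterior has precision τ_n = τ₀ + n/σ² and mean μ_n = (τ₀μ₀ + (n/σ²)x̄)/τ_n.
Here τ₀ = 1/7.7 = 0.129870 and τ_data = 15/43.4 = 0.345622, so τ_n = 0.475492.
Rearranging for μ₀: μ₀ = (μ_n·τ_n − τ_data·x̄)/τ₀ = (1.9339·0.475492 − 0.345622·3.6) / 0.129870 = -0.324685/0.129870 ≈ -2.5.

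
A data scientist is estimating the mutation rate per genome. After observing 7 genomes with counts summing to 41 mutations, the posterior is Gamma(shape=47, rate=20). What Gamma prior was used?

Gamma–Poisson conjugacy: posterior shape = α + Σxᵢ, posterior rate = β + n.
So α = 47 − 41 = 6 and β = 20 − 7 = 13.

Gamma(shape=6, rate=13)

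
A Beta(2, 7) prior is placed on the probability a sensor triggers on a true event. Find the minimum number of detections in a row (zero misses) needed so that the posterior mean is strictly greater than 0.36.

After k detections and 0 misses the posterior is Beta(2+k, 7), with mean (2+k)/(2+7+k).
Set (2+k)/(9+k) > 0.36 and solve: k > (0.36·9 − 2)/(1 − 0.36) = 1.938.
The smallest integer exceeding 1.938 is 2.

k = 2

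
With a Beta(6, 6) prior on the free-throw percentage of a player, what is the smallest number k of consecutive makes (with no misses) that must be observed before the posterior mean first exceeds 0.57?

After k makes and 0 misses the posterior is Beta(6+k, 6), with mean (6+k)/(6+6+k).
Set (6+k)/(12+k) > 0.57 and solve: k > (0.57·12 − 6)/(1 − 0.57) = 1.953.
The smallest integer exceeding 1.953 is 2.

k = 2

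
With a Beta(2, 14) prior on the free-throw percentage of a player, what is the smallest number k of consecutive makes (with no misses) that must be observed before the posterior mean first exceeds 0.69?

k = 30

After k makes and 0 misses the posterior is Beta(2+k, 14), with mean (2+k)/(2+14+k).
Set (2+k)/(16+k) > 0.69 and solve: k > (0.69·16 − 2)/(1 − 0.69) = 29.161.
The smallest integer exceeding 29.161 is 30.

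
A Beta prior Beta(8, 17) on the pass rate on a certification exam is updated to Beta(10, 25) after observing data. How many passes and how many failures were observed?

2 passes and 8 failures

Beta is conjugate to the binomial likelihood: posterior = Beta(α+s, β+f).
Match parameters: s=10−8=2, f=25−17=8.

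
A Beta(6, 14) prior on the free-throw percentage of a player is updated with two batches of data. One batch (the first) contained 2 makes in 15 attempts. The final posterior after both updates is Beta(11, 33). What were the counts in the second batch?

3 makes and 6 misses

Sequential conjugate updates are equivalent to a single update on the pooled data, so total successes = posterior α − prior α and total failures = posterior β − prior β.
Total across both batches: 11−6=5 makes, 33−14=19 misses.
Subtract the first batch: 5−2=3 makes and 19−13=6 misses.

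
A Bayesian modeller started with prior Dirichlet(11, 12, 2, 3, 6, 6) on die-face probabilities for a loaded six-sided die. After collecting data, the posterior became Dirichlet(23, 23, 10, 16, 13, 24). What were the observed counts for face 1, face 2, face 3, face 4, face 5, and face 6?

counts (12, 11, 8, 13, 7, 18)

For a Dirichlet(α) prior with multinomial counts c, the posterior is Dirichlet(α + c) componentwise.
Counts are posterior − prior componentwise: 23−11=12, 23−12=11, 10−2=8, 16−3=13, 13−6=7, 24−6=18.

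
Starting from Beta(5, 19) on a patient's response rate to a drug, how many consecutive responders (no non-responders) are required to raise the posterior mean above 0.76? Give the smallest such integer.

k = 56

After k responders and 0 non-responders the posterior is Beta(5+k, 19), with mean (5+k)/(5+19+k).
Set (5+k)/(24+k) > 0.76 and solve: k > (0.76·24 − 5)/(1 − 0.76) = 55.167.
The smallest integer exceeding 55.167 is 56, and checking k=56: (61)/(80) = 0.7625 > 0.76.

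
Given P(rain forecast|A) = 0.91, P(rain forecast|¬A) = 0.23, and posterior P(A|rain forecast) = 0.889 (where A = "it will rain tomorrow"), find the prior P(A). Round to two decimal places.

Bayes' rule in odds form gives O(A|E) = O(A)·[P(E|A)/P(E|¬A)], hence O(A) = O(A|E)/LR.
Posterior odds = 0.889/(1−0.889) = 8.0090. LR = 0.91/0.23 = 3.9565.
Prior odds = 8.0090/3.9565 = 2.0243, so P(A) = 2.0243/(1+2.0243) ≈ 0.67.

P(A) = 0.67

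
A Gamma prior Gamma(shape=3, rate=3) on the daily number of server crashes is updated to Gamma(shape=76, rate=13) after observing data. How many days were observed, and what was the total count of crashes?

Gamma–Poisson conjugacy: posterior shape = α + Σxᵢ, posterior rate = β + n.
Matching: Σxᵢ = 76 − 3 = 73 and n = 13 − 3 = 10.

n = 10 days with total 73 crashes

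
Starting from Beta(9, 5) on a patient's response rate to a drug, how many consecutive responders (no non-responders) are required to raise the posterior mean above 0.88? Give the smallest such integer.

k = 28

After k responders and 0 non-responders the posterior is Beta(9+k, 5), with mean (9+k)/(9+5+k).
Set (9+k)/(14+k) > 0.88 and solve: k > (0.88·14 − 9)/(1 − 0.88) = 27.667.
The smallest integer exceeding 27.667 is 28, and checking k=28: (37)/(42) = 0.8810 > 0.88.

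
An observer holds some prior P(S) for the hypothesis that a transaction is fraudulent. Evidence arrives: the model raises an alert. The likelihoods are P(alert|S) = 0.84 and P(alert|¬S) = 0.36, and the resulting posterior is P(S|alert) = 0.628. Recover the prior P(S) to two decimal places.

P(S) = 0.42

Bayes' rule in odds form gives O(S|E) = O(S)·[P(E|S)/P(E|¬S)], hence O(S) = O(S|E)/LR.
Posterior odds = 0.628/(1−0.628) = 1.6882. LR = 0.84/0.36 = 2.3333.
Prior odds = 1.6882/2.3333 = 0.7235, so P(S) = 0.7235/(1+0.7235) ≈ 0.42.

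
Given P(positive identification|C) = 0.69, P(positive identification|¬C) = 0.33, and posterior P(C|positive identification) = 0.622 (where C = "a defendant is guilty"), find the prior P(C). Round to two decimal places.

P(C) = 0.44

Bayes' rule in odds form gives O(C|E) = O(C)·[P(E|C)/P(E|¬C)], hence O(C) = O(C|E)/LR.
Posterior odds = 0.622/(1−0.622) = 1.6455. LR = 0.69/0.33 = 2.0909.
Prior odds = 1.6455/2.0909 = 0.7870, so P(C) = 0.7870/(1+0.7870) ≈ 0.44.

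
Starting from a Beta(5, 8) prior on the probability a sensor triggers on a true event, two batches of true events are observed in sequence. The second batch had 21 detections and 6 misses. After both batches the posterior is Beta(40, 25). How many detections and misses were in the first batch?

Because Beta–binomial updating is additive in the counts, the combined data contributed (α_post−α_prior, β_post−β_prior) successes and failures.
Total across both batches: 40−5=35 detections, 25−8=17 misses.
Subtract the second batch: 35−21=14 detections and 17−6=11 misses.

14 detections and 11 misses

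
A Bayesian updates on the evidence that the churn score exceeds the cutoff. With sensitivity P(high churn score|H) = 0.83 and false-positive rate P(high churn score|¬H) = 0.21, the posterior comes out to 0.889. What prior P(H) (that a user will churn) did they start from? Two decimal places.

Bayes' rule in odds form gives O(H|E) = O(H)·[P(E|H)/P(E|¬H)], hence O(H) = O(H|E)/LR.
Posterior odds = 0.889/(1−0.889) = 8.0090. LR = 0.83/0.21 = 3.9524.
Prior odds = 8.0090/3.9524 = 2.0264, so P(H) = 2.0264/(1+2.0264) ≈ 0.67.

P(H) = 0.67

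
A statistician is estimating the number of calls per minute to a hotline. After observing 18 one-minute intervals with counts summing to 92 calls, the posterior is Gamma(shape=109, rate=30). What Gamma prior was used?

Gamma(shape=17, rate=12)

A Gamma(α, β) prior (rate parametrization) on a Poisson rate with n observations summing to S gives posterior Gamma(α+S, β+n).
So α = 109 − 92 = 17 and β = 30 − 18 = 12.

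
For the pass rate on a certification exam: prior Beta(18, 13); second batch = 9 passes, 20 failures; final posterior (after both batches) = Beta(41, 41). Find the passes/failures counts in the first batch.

Because Beta–binomial updating is additive in the counts, the combined data contributed (α_post−α_prior, β_post−β_prior) successes and failures.
Total across both batches: 41−18=23 passes, 41−13=28 failures.
Subtract the second batch: 23−9=14 passes and 28−20=8 failures.

14 passes and 8 failures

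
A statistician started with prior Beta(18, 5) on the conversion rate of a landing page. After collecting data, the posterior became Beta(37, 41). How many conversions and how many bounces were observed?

19 conversions and 36 bounces

A Beta(a, b) prior with s successes and f failures in binomial data gives a Beta(a+s, b+f) posterior.
So s = 37 − 18 = 19 and f = 41 − 5 = 36.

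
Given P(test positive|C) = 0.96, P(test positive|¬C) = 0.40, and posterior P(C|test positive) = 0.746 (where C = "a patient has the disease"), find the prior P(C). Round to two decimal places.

P(C) = 0.55

In odds form, posterior odds = prior odds × likelihood ratio, so prior odds = posterior odds ÷ LR.
Posterior odds = 0.746/(1−0.746) = 2.9370. LR = 0.96/0.40 = 2.4000.
Prior odds = 2.9370/2.4000 = 1.2237, so P(C) = 1.2237/(1+1.2237) ≈ 0.55.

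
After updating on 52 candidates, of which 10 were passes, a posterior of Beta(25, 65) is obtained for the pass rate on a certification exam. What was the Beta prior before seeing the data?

A Beta(α, β) prior with s successes and f failures in binomial data gives a Beta(α+s, β+f) posterior.
Subtract the data counts: 25−10=15, 65−42=23.

Beta(15, 23)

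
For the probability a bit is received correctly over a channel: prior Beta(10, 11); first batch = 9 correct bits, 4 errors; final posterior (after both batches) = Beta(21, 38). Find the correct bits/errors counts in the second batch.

2 correct bits and 23 errors

Because Beta–binomial updating is additive in the counts, the combined data contributed (α_post−α_prior, β_post−β_prior) successes and failures.
Total across both batches: 21−10=11 correct bits, 38−11=27 errors.
Subtract the first batch: 11−9=2 correct bits and 27−4=23 errors.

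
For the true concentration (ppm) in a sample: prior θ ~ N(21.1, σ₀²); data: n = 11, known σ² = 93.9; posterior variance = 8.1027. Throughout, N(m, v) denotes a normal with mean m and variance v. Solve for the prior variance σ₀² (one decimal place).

σ₀² = 159.5

Posterior precision equals prior precision plus data precision: 1/σ_n² = 1/σ₀² + n/σ².
So 1/σ₀² = 1/8.1027 − 11/93.9 = 0.123416 − 0.117146 = 0.006270.
Hence σ₀² = 1/0.006270 ≈ 159.5.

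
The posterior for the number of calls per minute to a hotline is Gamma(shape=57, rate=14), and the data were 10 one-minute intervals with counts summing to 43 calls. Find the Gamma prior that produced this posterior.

A Gamma(α, β) prior (rate parametrization) on a Poisson rate with n observations summing to S gives posterior Gamma(α+S, β+n).
So α = 57 − 43 = 14 and β = 14 − 10 = 4.

Gamma(shape=14, rate=4)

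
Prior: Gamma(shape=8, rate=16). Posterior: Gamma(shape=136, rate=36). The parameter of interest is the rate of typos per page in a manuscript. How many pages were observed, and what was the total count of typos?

n = 20 pages with total 128 typos

Gamma–Poisson conjugacy: posterior shape = α + Σxᵢ, posterior rate = β + n.
Matching: Σxᵢ = 136 − 8 = 128 and n = 36 − 16 = 20.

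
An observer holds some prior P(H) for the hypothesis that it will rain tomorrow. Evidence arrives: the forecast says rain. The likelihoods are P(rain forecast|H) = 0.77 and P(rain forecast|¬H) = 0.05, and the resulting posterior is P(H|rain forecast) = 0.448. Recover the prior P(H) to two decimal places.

Bayes' rule in odds form gives O(H|E) = O(H)·[P(E|H)/P(E|¬H)], hence O(H) = O(H|E)/LR.
Posterior odds = 0.448/(1−0.448) = 0.8116. LR = 0.77/0.05 = 15.4000.
Prior odds = 0.8116/15.4000 = 0.0527, so P(H) = 0.0527/(1+0.0527) ≈ 0.05.

P(H) = 0.05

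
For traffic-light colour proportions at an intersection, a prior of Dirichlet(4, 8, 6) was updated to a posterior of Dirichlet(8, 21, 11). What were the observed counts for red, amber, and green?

For a Dirichlet(α) prior with multinomial counts c, the posterior is Dirichlet(α + c) componentwise.
Counts are posterior − prior componentwise: 8−4=4, 21−8=13, 11−6=5.

counts (4, 13, 5)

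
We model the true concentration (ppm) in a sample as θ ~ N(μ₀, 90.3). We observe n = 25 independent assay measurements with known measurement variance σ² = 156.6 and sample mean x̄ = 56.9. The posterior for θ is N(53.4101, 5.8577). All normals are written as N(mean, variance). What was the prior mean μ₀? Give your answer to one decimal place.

With known observation variance, the Normal–Normal posterior has precision τ_n = τ₀ + n/σ² and mean μ_n = (τ₀μ₀ + (n/σ²)x̄)/τ_n.
Here τ₀ = 1/90.3 = 0.011074 and τ_data = 25/156.6 = 0.159642, so τ_n = 0.170716.
Rearranging for μ₀: μ₀ = (μ_n·τ_n − τ_data·x̄)/τ₀ = (53.4101·0.170716 − 0.159642·56.9) / 0.011074 = 0.034329/0.011074 ≈ 3.1.

μ₀ = 3.1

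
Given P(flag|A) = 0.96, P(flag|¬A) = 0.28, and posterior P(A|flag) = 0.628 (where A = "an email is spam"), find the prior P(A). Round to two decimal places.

Bayes' rule in odds form gives O(A|E) = O(A)·[P(E|A)/P(E|¬A)], hence O(A) = O(A|E)/LR.
Posterior odds = 0.628/(1−0.628) = 1.6882. LR = 0.96/0.28 = 3.4286.
Prior odds = 1.6882/3.4286 = 0.4924, so P(A) = 0.4924/(1+0.4924) ≈ 0.33.

P(A) = 0.33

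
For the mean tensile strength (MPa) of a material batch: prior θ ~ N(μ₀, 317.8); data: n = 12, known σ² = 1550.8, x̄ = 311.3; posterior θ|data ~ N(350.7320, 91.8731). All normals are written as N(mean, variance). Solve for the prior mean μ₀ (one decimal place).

The posterior mean is a precision-weighted average: μ_n = (τ₀μ₀ + τ_data·x̄)/(τ₀+τ_data), with τ₀=1/σ₀² and τ_data=n/σ².
Here τ₀ = 1/317.8 = 0.003147 and τ_data = 12/1550.8 = 0.007738, so τ_n = 0.010885.
Rearranging for μ₀: μ₀ = (μ_n·τ_n − τ_data·x̄)/τ₀ = (350.7320·0.010885 − 0.007738·311.3) / 0.003147 = 1.408878/0.003147 ≈ 447.7.

μ₀ = 447.7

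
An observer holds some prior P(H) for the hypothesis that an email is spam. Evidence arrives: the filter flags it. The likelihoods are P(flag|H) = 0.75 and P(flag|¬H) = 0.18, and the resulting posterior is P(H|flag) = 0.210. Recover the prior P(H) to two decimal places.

Bayes' rule in odds form gives O(H|E) = O(H)·[P(E|H)/P(E|¬H)], hence O(H) = O(H|E)/LR.
Posterior odds = 0.210/(1−0.210) = 0.2658. LR = 0.75/0.18 = 4.1667.
Prior odds = 0.2658/4.1667 = 0.0638, so P(H) = 0.0638/(1+0.0638) ≈ 0.06.

P(H) = 0.06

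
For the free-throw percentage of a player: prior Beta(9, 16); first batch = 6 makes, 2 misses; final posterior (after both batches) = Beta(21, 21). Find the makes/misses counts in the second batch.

Sequential conjugate updates are equivalent to a single update on the pooled data, so total successes = posterior α − prior α and total failures = posterior β − prior β.
Total across both batches: 21−9=12 makes, 21−16=5 misses.
Subtract the first batch: 12−6=6 makes and 5−2=3 misses.

6 makes and 3 misses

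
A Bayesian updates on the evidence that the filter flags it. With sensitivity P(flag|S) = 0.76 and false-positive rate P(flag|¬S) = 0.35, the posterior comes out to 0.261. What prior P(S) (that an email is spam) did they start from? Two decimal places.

P(S) = 0.14

In odds form, posterior odds = prior odds × likelihood ratio, so prior odds = posterior odds ÷ LR.
Posterior odds = 0.261/(1−0.261) = 0.3532. LR = 0.76/0.35 = 2.1714.
Prior odds = 0.3532/2.1714 = 0.1627, so P(S) = 0.1627/(1+0.1627) ≈ 0.14.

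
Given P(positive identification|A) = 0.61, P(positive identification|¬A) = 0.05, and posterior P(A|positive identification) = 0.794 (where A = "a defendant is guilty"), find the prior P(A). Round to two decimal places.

P(A) = 0.24

In odds form, posterior odds = prior odds × likelihood ratio, so prior odds = posterior odds ÷ LR.
Posterior odds = 0.794/(1−0.794) = 3.8544. LR = 0.61/0.05 = 12.2000.
Prior odds = 3.8544/12.2000 = 0.3159, so P(A) = 0.3159/(1+0.3159) ≈ 0.24.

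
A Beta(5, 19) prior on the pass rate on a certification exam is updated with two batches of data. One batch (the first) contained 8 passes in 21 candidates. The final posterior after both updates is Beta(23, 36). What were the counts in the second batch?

10 passes and 4 failures

Sequential conjugate updates are equivalent to a single update on the pooled data, so total successes = posterior α − prior α and total failures = posterior β − prior β.
Total across both batches: 23−5=18 passes, 36−19=17 failures.
Subtract the first batch: 18−8=10 passes and 17−13=4 failures.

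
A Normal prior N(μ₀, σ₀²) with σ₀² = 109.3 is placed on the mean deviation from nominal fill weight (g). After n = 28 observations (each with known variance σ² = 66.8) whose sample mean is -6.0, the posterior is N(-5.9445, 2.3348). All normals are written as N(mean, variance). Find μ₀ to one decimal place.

The posterior mean is a precision-weighted average: μ_n = (τ₀μ₀ + τ_data·x̄)/(τ₀+τ_data), with τ₀=1/σ₀² and τ_data=n/σ².
Here τ₀ = 1/109.3 = 0.009149 and τ_data = 28/66.8 = 0.419162, so τ_n = 0.428311.
Rearranging for μ₀: μ₀ = (μ_n·τ_n − τ_data·x̄)/τ₀ = (-5.9445·0.428311 − 0.419162·-6.0) / 0.009149 = -0.031123/0.009149 ≈ -3.4.

μ₀ = -3.4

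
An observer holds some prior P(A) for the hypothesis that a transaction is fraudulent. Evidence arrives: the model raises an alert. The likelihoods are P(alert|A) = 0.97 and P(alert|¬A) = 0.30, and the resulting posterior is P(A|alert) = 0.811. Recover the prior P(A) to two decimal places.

P(A) = 0.57

Bayes' rule in odds form gives O(A|E) = O(A)·[P(E|A)/P(E|¬A)], hence O(A) = O(A|E)/LR.
Posterior odds = 0.811/(1−0.811) = 4.2910. LR = 0.97/0.30 = 3.2333.
Prior odds = 4.2910/3.2333 = 1.3271, so P(A) = 1.3271/(1+1.3271) ≈ 0.57.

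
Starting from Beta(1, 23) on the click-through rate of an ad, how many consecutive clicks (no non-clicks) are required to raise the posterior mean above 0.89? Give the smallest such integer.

After k clicks and 0 non-clicks the posterior is Beta(1+k, 23), with mean (1+k)/(1+23+k).
Set (1+k)/(24+k) > 0.89 and solve: k > (0.89·24 − 1)/(1 − 0.89) = 185.091.
The smallest integer exceeding 185.091 is 186, and checking k=186: (187)/(210) = 0.8905 > 0.89.

k = 186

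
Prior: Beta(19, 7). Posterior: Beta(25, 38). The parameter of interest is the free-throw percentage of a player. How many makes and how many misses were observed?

6 makes and 31 misses

A Beta(a, b) prior with s successes and f failures in binomial data gives a Beta(a+s, b+f) posterior.
Match parameters: s=25−19=6, f=38−7=31.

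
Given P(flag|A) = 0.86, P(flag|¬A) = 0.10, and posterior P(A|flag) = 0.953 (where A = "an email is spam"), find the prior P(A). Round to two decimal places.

P(A) = 0.70

In odds form, posterior odds = prior odds × likelihood ratio, so prior odds = posterior odds ÷ LR.
Posterior odds = 0.953/(1−0.953) = 20.2766. LR = 0.86/0.10 = 8.6000.
Prior odds = 20.2766/8.6000 = 2.3577, so P(A) = 2.3577/(1+2.3577) ≈ 0.70.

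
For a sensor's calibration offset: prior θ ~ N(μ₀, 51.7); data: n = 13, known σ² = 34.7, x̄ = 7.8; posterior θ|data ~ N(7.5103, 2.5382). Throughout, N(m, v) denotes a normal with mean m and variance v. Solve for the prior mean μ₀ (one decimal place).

μ₀ = 1.9

The posterior mean is a precision-weighted average: μ_n = (τ₀μ₀ + τ_data·x̄)/(τ₀+τ_data), with τ₀=1/σ₀² and τ_data=n/σ².
Here τ₀ = 1/51.7 = 0.019342 and τ_data = 13/34.7 = 0.374640, so τ_n = 0.393982.
Rearranging for μ₀: μ₀ = (μ_n·τ_n − τ_data·x̄)/τ₀ = (7.5103·0.393982 − 0.374640·7.8) / 0.019342 = 0.036731/0.019342 ≈ 1.9.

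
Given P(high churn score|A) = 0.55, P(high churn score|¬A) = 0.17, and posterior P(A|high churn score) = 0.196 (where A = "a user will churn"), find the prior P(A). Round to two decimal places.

P(A) = 0.07

Bayes' rule in odds form gives O(A|E) = O(A)·[P(E|A)/P(E|¬A)], hence O(A) = O(A|E)/LR.
Posterior odds = 0.196/(1−0.196) = 0.2438. LR = 0.55/0.17 = 3.2353.
Prior odds = 0.2438/3.2353 = 0.0754, so P(A) = 0.0754/(1+0.0754) ≈ 0.07.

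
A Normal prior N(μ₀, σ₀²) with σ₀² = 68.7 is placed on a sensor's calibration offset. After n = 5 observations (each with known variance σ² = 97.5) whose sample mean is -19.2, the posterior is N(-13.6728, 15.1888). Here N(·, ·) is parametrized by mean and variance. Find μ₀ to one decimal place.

μ₀ = 5.8

The posterior mean is a precision-weighted average: μ_n = (τ₀μ₀ + τ_data·x̄)/(τ₀+τ_data), with τ₀=1/σ₀² and τ_data=n/σ².
Here τ₀ = 1/68.7 = 0.014556 and τ_data = 5/97.5 = 0.051282, so τ_n = 0.065838.
Rearranging for μ₀: μ₀ = (μ_n·τ_n − τ_data·x̄)/τ₀ = (-13.6728·0.065838 − 0.051282·-19.2) / 0.014556 = 0.084425/0.014556 ≈ 5.8.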